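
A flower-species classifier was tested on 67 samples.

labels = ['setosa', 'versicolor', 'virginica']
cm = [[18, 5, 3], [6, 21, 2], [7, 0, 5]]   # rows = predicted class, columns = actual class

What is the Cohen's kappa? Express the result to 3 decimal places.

Observed agreement pₒ = trace/N = 44/67 = 0.6567
Expected agreement pₑ = Σ (rowᵢ·colᵢ)/N² = (31·26 + 26·29 + 10·12)/67² = 0.3742
κ = (pₒ − pₑ)/(1 − pₑ) = (0.6567 − 0.3742)/(1 − 0.3742) = 0.451

0.451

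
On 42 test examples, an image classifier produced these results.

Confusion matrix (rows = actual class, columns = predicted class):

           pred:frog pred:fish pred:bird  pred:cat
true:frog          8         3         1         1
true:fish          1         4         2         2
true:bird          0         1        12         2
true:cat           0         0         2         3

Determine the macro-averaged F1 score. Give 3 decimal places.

Per-class F1 score (2·TP/(2·TP+FP+FN)):
  frog: TP=8, FP=1+0+0=1, FN=3+1+1=5 → 16/22 = 0.7273
  fish: TP=4, FP=3+1+0=4, FN=1+2+2=5 → 8/17 = 0.4706
  bird: TP=12, FP=1+2+2=5, FN=0+1+2=3 → 24/32 = 0.7500
  cat: TP=3, FP=1+2+2=5, FN=0+0+2=2 → 6/13 = 0.4615
Macro-F1 score = mean = (0.7273 + 0.4706 + 0.7500 + 0.4615) / 4 = 0.602

0.602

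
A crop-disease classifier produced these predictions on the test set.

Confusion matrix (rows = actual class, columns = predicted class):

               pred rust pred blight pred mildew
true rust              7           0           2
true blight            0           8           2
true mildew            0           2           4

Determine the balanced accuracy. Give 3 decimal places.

Balanced accuracy = mean of per-class recall.
  rust: recall = 7/9 = 0.7778
  blight: recall = 8/10 = 0.8000
  mildew: recall = 4/6 = 0.6667
Mean = (0.7778 + 0.8000 + 0.6667) / 3 = 0.748

0.748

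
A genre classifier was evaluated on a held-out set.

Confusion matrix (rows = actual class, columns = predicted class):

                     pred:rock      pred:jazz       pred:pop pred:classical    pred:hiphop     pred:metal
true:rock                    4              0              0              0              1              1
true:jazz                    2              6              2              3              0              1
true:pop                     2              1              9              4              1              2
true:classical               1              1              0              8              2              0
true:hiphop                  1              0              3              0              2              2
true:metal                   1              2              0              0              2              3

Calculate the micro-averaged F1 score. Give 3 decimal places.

Micro-averaging pools counts across classes: ΣTP=32, ΣFP=35, ΣFN=35.
Micro-F1 score = 2·TP/(2·TP+FP+FN) on pooled counts = 0.478 (equals overall accuracy in single-label multiclass).

0.478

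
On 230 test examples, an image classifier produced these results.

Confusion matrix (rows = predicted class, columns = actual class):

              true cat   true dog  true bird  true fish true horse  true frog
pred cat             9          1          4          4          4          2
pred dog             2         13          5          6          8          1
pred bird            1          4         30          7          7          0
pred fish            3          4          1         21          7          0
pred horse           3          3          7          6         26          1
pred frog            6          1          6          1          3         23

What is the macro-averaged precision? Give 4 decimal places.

Per-class precision (TP/(TP+FP)):
  cat: TP=9, FP=1+4+4+4+2=15 → 9/24 = 0.37500
  dog: TP=13, FP=2+5+6+8+1=22 → 13/35 = 0.37143
  bird: TP=30, FP=1+4+7+7+0=19 → 30/49 = 0.61224
  fish: TP=21, FP=3+4+1+7+0=15 → 21/36 = 0.58333
  horse: TP=26, FP=3+3+7+6+1=20 → 26/46 = 0.56522
  frog: TP=23, FP=6+1+6+1+3=17 → 23/40 = 0.57500
Macro-precision = mean = (0.37500 + 0.37143 + 0.61224 + 0.58333 + 0.56522 + 0.57500) / 6 = 0.5137

0.5137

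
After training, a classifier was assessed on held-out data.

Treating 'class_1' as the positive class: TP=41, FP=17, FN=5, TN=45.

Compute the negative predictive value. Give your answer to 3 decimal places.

NPV = TN/(TN+FN) = 45/(45+5) = 0.900

0.900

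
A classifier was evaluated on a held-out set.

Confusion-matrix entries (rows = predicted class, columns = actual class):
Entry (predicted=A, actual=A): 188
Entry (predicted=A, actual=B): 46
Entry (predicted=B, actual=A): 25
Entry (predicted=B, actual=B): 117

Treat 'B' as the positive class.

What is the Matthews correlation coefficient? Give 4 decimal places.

0.6137

MCC = (TP·TN − FP·FN) / √((TP+FP)(TP+FN)(TN+FP)(TN+FN))
Numerator = 117·188 − 25·46 = 20846
Denominator = √(142·163·213·234) = √1153642932 = 33965.3195
MCC = 20846 / 33965.3195 = 0.6137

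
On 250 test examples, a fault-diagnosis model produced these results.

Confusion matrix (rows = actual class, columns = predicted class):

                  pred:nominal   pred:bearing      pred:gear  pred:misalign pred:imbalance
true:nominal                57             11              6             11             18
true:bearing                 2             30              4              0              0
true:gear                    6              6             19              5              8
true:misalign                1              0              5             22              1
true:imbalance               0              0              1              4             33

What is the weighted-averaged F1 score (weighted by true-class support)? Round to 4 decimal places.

Per-class F1 score (2·TP/(2·TP+FP+FN)):
  nominal: TP=57, FP=2+6+1+0=9, FN=11+6+11+18=46 → 114/169 = 0.67456
  bearing: TP=30, FP=11+6+0+0=17, FN=2+4+0+0=6 → 60/83 = 0.72289
  gear: TP=19, FP=6+4+5+1=16, FN=6+6+5+8=25 → 38/79 = 0.48101
  misalign: TP=22, FP=11+0+5+4=20, FN=1+0+5+1=7 → 44/71 = 0.61972
  imbalance: TP=33, FP=18+0+8+1=27, FN=0+0+1+4=5 → 66/98 = 0.67347
Weighted-F1 score = Σ (supportᵢ/N)·F1 scoreᵢ with N=250: (103/250)·0.67456 + (36/250)·0.72289 + (44/250)·0.48101 + (29/250)·0.61972 + (38/250)·0.67347 = 0.6409

0.6409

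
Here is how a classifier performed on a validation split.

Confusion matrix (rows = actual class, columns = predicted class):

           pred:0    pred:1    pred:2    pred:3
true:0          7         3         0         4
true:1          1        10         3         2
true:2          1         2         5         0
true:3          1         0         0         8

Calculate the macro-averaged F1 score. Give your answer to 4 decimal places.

0.6373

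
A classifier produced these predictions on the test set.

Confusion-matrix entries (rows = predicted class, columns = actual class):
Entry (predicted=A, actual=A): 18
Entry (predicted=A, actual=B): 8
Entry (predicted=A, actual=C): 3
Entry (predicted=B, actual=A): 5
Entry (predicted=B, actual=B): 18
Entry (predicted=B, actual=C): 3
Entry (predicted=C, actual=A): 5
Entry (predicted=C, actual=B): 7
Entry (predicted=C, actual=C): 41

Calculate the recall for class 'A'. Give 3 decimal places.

0.643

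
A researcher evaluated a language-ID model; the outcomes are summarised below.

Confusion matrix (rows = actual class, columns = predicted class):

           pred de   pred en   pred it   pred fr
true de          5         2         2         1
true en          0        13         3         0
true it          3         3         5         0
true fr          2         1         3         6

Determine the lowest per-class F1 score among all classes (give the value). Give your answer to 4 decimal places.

Per-class F1 score (2·TP/(2·TP+FP+FN)):
  de: TP=5, FP=0+3+2=5, FN=2+2+1=5 → 10/20 = 0.50000
  en: TP=13, FP=2+3+1=6, FN=0+3+0=3 → 26/35 = 0.74286
  it: TP=5, FP=2+3+3=8, FN=3+3+0=6 → 10/24 = 0.41667
  fr: TP=6, FP=1+0+0=1, FN=2+1+3=6 → 12/19 = 0.63158
Lowest is class 'it' with F1 score = 0.4167.

0.4167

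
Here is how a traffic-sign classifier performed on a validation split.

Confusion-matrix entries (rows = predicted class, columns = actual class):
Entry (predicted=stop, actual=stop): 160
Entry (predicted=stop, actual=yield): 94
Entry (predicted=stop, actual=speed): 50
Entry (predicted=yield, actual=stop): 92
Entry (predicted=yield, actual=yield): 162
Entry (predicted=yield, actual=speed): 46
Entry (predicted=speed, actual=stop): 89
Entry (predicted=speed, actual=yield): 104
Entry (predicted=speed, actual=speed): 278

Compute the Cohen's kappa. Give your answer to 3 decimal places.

Observed agreement pₒ = trace/N = 600/1075 = 0.5581
Expected agreement pₑ = Σ (rowᵢ·colᵢ)/N² = (341·304 + 360·300 + 374·471)/1075² = 0.3356
κ = (pₒ − pₑ)/(1 − pₑ) = (0.5581 − 0.3356)/(1 − 0.3356) = 0.335

0.335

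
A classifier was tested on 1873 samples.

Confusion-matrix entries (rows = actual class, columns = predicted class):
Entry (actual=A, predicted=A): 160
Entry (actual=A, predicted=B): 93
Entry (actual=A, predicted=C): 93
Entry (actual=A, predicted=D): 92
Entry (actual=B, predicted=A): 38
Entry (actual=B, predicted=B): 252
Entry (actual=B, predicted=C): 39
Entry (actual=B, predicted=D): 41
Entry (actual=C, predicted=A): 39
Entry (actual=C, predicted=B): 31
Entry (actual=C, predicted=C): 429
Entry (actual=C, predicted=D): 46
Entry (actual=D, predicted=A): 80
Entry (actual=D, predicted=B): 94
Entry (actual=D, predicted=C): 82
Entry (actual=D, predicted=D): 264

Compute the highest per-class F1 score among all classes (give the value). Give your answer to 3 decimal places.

Per-class F1 score (2·TP/(2·TP+FP+FN)):
  A: TP=160, FP=38+39+80=157, FN=93+93+92=278 → 320/755 = 0.4238
  B: TP=252, FP=93+31+94=218, FN=38+39+41=118 → 504/840 = 0.6000
  C: TP=429, FP=93+39+82=214, FN=39+31+46=116 → 858/1188 = 0.7222
  D: TP=264, FP=92+41+46=179, FN=80+94+82=256 → 528/963 = 0.5483
Highest is class 'C' with F1 score = 0.722.

0.722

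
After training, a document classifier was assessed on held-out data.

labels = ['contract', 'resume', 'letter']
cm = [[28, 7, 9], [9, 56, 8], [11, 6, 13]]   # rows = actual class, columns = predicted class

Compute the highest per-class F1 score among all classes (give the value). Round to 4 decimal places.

0.7887

Per-class F1 score (2·TP/(2·TP+FP+FN)):
  contract: TP=28, FP=9+11=20, FN=7+9=16 → 56/92 = 0.60870
  resume: TP=56, FP=7+6=13, FN=9+8=17 → 112/142 = 0.78873
  letter: TP=13, FP=9+8=17, FN=11+6=17 → 26/60 = 0.43333
Highest is class 'resume' with F1 score = 0.7887.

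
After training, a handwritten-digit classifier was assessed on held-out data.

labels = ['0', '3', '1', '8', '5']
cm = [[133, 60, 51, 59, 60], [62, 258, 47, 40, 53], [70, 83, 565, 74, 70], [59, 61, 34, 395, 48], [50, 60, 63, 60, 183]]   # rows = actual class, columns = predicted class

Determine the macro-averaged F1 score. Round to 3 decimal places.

Per-class F1 score (2·TP/(2·TP+FP+FN)):
  0: TP=133, FP=62+70+59+50=241, FN=60+51+59+60=230 → 266/737 = 0.3609
  3: TP=258, FP=60+83+61+60=264, FN=62+47+40+53=202 → 516/982 = 0.5255
  1: TP=565, FP=51+47+34+63=195, FN=70+83+74+70=297 → 1130/1622 = 0.6967
  8: TP=395, FP=59+40+74+60=233, FN=59+61+34+48=202 → 790/1225 = 0.6449
  5: TP=183, FP=60+53+70+48=231, FN=50+60+63+60=233 → 366/830 = 0.4410
Macro-F1 score = mean = (0.3609 + 0.5255 + 0.6967 + 0.6449 + 0.4410) / 5 = 0.534

0.534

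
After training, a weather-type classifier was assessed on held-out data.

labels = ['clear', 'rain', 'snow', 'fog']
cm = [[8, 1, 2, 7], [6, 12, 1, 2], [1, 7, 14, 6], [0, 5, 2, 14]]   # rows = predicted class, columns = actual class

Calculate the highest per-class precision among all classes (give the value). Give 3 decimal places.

Per-class precision (TP/(TP+FP)):
  clear: TP=8, FP=1+2+7=10 → 8/18 = 0.4444
  rain: TP=12, FP=6+1+2=9 → 12/21 = 0.5714
  snow: TP=14, FP=1+7+6=14 → 14/28 = 0.5000
  fog: TP=14, FP=0+5+2=7 → 14/21 = 0.6667
Highest is class 'fog' with precision = 0.667.

0.667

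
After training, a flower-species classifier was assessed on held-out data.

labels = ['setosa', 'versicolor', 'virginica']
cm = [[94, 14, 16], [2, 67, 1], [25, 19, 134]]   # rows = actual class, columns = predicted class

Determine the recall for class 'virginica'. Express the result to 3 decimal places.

0.753

recall = TP/(TP+FN).
virginica: TP=134, FN=25+19=44 → 134/178 = 0.7528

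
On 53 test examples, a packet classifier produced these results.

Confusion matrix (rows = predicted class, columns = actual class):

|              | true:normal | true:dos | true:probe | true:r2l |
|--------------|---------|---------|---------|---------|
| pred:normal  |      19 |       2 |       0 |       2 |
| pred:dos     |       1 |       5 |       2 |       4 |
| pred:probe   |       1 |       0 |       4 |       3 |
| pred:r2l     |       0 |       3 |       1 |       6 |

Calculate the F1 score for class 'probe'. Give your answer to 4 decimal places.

One-vs-rest for 'probe': TP = diagonal; FP = other classes predicted 'probe'; FN = 'probe' predicted as other.
F1 score = 2·TP/(2·TP+FP+FN).
probe: TP=4, FP=1+0+3=4, FN=0+2+1=3 → 8/15 = 0.53333

0.5333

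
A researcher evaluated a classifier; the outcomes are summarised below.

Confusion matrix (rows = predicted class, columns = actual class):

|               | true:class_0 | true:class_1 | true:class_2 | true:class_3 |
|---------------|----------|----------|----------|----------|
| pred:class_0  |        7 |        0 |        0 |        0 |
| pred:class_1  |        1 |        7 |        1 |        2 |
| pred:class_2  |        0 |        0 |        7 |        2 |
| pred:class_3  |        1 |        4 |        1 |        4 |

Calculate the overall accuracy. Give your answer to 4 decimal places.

0.6757

Accuracy = trace / total = (7+7+7+4=25) / 37 = 25/37 = 0.6757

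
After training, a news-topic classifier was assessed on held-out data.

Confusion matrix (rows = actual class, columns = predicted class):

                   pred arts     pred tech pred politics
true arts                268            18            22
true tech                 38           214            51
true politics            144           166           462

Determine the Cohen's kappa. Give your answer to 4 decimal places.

Observed agreement pₒ = trace/N = 944/1383 = 0.68257
Expected agreement pₑ = Σ (rowᵢ·colᵢ)/N² = (308·450 + 303·398 + 772·535)/1383² = 0.35145
κ = (pₒ − pₑ)/(1 − pₑ) = (0.68257 − 0.35145)/(1 − 0.35145) = 0.5106

0.5106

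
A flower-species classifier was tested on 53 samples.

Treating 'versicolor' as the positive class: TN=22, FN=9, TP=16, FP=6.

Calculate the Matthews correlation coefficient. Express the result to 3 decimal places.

MCC = (TP·TN − FP·FN) / √((TP+FP)(TP+FN)(TN+FP)(TN+FN))
Numerator = 16·22 − 6·9 = 298
Denominator = √(22·25·28·31) = √477400 = 690.9414
MCC = 298 / 690.9414 = 0.431

0.431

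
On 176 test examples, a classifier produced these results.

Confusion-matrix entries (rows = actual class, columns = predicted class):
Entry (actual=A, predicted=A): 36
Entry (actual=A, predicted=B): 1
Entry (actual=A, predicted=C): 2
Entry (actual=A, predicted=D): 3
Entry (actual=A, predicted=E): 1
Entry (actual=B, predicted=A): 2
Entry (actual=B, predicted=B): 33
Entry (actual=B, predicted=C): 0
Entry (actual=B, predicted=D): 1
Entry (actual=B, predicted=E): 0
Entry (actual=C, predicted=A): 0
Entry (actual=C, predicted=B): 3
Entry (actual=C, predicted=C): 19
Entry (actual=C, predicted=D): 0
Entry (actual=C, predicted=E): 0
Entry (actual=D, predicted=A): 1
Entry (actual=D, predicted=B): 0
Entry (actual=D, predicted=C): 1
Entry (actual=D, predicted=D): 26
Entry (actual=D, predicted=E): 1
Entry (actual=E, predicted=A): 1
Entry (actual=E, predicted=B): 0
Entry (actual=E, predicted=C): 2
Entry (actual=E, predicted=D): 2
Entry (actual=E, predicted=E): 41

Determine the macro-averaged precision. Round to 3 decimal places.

0.870

Per-class precision (TP/(TP+FP)):
  A: TP=36, FP=2+0+1+1=4 → 36/40 = 0.9000
  B: TP=33, FP=1+3+0+0=4 → 33/37 = 0.8919
  C: TP=19, FP=2+0+1+2=5 → 19/24 = 0.7917
  D: TP=26, FP=3+1+0+2=6 → 26/32 = 0.8125
  E: TP=41, FP=1+0+0+1=2 → 41/43 = 0.9535
Macro-precision = mean = (0.9000 + 0.8919 + 0.7917 + 0.8125 + 0.9535) / 5 = 0.870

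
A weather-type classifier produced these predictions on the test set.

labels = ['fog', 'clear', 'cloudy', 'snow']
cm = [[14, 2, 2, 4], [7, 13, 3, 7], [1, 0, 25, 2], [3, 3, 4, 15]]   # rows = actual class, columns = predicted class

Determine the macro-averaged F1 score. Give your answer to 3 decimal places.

Per-class F1 score (2·TP/(2·TP+FP+FN)):
  fog: TP=14, FP=7+1+3=11, FN=2+2+4=8 → 28/47 = 0.5957
  clear: TP=13, FP=2+0+3=5, FN=7+3+7=17 → 26/48 = 0.5417
  cloudy: TP=25, FP=2+3+4=9, FN=1+0+2=3 → 50/62 = 0.8065
  snow: TP=15, FP=4+7+2=13, FN=3+3+4=10 → 30/53 = 0.5660
Macro-F1 score = mean = (0.5957 + 0.5417 + 0.8065 + 0.5660) / 4 = 0.627

0.627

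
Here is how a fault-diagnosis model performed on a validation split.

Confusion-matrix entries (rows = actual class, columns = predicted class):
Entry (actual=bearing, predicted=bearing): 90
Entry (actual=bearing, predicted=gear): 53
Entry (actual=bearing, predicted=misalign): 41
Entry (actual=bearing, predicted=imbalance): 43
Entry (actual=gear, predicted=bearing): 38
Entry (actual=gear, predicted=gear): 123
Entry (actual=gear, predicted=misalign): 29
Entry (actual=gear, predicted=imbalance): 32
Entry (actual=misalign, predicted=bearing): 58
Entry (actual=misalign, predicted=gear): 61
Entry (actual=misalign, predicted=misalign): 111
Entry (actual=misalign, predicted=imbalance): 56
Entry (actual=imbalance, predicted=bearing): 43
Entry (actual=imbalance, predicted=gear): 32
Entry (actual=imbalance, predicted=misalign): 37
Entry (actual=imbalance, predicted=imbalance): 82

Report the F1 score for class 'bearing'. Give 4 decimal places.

0.3947

One-vs-rest for 'bearing': TP = diagonal; FP = other classes predicted 'bearing'; FN = 'bearing' predicted as other.
F1 score = 2·TP/(2·TP+FP+FN).
bearing: TP=90, FP=38+58+43=139, FN=53+41+43=137 → 180/456 = 0.39474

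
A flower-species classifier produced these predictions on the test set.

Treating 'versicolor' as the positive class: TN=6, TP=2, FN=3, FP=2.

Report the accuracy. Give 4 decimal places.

0.6154

Accuracy = (TP+TN)/N = (2+6)/13 = 0.6154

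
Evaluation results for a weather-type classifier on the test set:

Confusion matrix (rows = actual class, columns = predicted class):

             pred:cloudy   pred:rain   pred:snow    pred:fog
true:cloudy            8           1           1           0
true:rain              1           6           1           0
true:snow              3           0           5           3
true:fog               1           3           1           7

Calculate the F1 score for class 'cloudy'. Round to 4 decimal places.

0.6957

One-vs-rest for 'cloudy': TP = diagonal; FP = other classes predicted 'cloudy'; FN = 'cloudy' predicted as other.
F1 score = 2·TP/(2·TP+FP+FN).
cloudy: TP=8, FP=1+3+1=5, FN=1+1+0=2 → 16/23 = 0.69565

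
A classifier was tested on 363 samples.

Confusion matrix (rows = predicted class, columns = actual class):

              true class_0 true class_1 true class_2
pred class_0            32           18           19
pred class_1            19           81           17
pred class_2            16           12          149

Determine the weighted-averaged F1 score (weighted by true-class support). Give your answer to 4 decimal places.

0.7237

Per-class F1 score (2·TP/(2·TP+FP+FN)):
  class_0: TP=32, FP=18+19=37, FN=19+16=35 → 64/136 = 0.47059
  class_1: TP=81, FP=19+17=36, FN=18+12=30 → 162/228 = 0.71053
  class_2: TP=149, FP=16+12=28, FN=19+17=36 → 298/362 = 0.82320
Weighted-F1 score = Σ (supportᵢ/N)·F1 scoreᵢ with N=363: (67/363)·0.47059 + (111/363)·0.71053 + (185/363)·0.82320 = 0.7237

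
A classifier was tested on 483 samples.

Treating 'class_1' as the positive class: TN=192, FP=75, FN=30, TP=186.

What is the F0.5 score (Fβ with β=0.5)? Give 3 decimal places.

0.738

Fβ = (1+β²)·TP / ((1+β²)·TP + β²·FN + FP), with β²=1/4
= 1.25·186 / (1.25·186 + 0.25·30 + 75) = 0.738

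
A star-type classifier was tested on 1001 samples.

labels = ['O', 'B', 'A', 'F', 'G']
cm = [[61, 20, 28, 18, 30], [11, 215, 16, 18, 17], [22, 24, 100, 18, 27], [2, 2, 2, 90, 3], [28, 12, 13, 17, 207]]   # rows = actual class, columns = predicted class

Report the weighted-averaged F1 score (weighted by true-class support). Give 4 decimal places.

0.6662

Per-class F1 score (2·TP/(2·TP+FP+FN)):
  O: TP=61, FP=11+22+2+28=63, FN=20+28+18+30=96 → 122/281 = 0.43416
  B: TP=215, FP=20+24+2+12=58, FN=11+16+18+17=62 → 430/550 = 0.78182
  A: TP=100, FP=28+16+2+13=59, FN=22+24+18+27=91 → 200/350 = 0.57143
  F: TP=90, FP=18+18+18+17=71, FN=2+2+2+3=9 → 180/260 = 0.69231
  G: TP=207, FP=30+17+27+3=77, FN=28+12+13+17=70 → 414/561 = 0.73797
Weighted-F1 score = Σ (supportᵢ/N)·F1 scoreᵢ with N=1001: (157/1001)·0.43416 + (277/1001)·0.78182 + (191/1001)·0.57143 + (99/1001)·0.69231 + (277/1001)·0.73797 = 0.6662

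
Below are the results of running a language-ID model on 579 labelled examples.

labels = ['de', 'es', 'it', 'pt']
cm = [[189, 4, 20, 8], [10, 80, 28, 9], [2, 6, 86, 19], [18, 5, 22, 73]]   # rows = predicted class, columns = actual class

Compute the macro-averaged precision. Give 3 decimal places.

Per-class precision (TP/(TP+FP)):
  de: TP=189, FP=4+20+8=32 → 189/221 = 0.8552
  es: TP=80, FP=10+28+9=47 → 80/127 = 0.6299
  it: TP=86, FP=2+6+19=27 → 86/113 = 0.7611
  pt: TP=73, FP=18+5+22=45 → 73/118 = 0.6186
Macro-precision = mean = (0.8552 + 0.6299 + 0.7611 + 0.6186) / 4 = 0.716

0.716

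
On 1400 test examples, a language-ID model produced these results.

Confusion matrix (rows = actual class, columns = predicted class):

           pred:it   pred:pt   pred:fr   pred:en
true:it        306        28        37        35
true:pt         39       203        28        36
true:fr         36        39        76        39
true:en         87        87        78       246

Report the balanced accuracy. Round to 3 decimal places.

Balanced accuracy = mean of per-class recall.
  it: recall = 306/406 = 0.7537
  pt: recall = 203/306 = 0.6634
  fr: recall = 76/190 = 0.4000
  en: recall = 246/498 = 0.4940
Mean = (0.7537 + 0.6634 + 0.4000 + 0.4940) / 4 = 0.578

0.578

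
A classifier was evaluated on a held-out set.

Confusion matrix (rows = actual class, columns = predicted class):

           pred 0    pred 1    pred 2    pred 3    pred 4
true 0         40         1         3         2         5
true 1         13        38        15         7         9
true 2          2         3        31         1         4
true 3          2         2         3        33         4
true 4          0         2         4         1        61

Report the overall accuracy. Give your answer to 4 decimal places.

Accuracy = trace / total = (40+38+31+33+61=203) / 286 = 203/286 = 0.7098

0.7098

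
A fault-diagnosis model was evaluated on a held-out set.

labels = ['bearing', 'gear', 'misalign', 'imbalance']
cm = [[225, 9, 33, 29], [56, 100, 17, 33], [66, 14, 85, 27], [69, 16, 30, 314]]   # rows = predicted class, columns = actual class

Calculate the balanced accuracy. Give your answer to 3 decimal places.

0.639

Balanced accuracy = mean of per-class recall.
  bearing: recall = 225/416 = 0.5409
  gear: recall = 100/139 = 0.7194
  misalign: recall = 85/165 = 0.5152
  imbalance: recall = 314/403 = 0.7792
Mean = (0.5409 + 0.7194 + 0.5152 + 0.7792) / 4 = 0.639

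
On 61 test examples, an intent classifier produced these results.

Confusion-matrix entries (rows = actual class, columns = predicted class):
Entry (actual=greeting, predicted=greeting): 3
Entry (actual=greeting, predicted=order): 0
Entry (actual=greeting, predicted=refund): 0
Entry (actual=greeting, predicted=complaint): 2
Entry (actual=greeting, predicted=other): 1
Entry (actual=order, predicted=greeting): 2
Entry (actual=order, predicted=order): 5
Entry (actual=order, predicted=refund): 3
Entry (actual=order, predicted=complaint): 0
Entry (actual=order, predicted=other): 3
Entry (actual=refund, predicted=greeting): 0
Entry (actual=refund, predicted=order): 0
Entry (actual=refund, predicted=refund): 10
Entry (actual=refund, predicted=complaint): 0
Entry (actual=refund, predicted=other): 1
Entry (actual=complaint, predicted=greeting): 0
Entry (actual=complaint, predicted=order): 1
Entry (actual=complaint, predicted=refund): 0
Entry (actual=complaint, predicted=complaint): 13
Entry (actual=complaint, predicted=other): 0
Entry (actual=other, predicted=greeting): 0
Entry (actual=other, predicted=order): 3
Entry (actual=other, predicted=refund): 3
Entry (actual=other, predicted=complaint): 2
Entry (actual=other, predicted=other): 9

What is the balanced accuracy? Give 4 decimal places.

Balanced accuracy = mean of per-class recall.
  greeting: recall = 3/6 = 0.50000
  order: recall = 5/13 = 0.38462
  refund: recall = 10/11 = 0.90909
  complaint: recall = 13/14 = 0.92857
  other: recall = 9/17 = 0.52941
Mean = (0.50000 + 0.38462 + 0.90909 + 0.92857 + 0.52941) / 5 = 0.6503

0.6503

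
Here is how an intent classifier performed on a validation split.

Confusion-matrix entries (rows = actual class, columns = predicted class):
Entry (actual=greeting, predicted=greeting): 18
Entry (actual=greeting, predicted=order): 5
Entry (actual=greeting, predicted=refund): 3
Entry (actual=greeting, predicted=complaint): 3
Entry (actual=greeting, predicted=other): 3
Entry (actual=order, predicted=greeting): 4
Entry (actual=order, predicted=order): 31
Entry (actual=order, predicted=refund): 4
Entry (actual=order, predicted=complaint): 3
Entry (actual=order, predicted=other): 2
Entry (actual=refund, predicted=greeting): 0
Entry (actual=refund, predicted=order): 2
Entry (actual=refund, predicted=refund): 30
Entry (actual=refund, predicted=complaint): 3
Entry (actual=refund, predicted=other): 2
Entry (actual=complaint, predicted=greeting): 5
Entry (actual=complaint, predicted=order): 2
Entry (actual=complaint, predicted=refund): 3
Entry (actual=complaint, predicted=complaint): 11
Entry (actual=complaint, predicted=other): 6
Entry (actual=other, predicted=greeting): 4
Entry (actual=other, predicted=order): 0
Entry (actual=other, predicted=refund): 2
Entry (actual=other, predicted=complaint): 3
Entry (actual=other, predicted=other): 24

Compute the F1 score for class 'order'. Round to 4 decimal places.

Treat 'order' as positive and all other classes as negative.
F1 score = 2·TP/(2·TP+FP+FN).
order: TP=31, FP=5+2+2+0=9, FN=4+4+3+2=13 → 62/84 = 0.73810

0.7381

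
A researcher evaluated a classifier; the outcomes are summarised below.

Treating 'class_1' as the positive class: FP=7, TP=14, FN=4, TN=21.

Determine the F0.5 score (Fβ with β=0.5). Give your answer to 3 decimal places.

Fβ = (1+β²)·TP / ((1+β²)·TP + β²·FN + FP), with β²=1/4
= 1.25·14 / (1.25·14 + 0.25·4 + 7) = 0.686

0.686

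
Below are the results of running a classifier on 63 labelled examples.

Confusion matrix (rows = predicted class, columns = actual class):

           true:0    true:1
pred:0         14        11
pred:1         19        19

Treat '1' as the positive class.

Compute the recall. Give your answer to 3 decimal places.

Recall = TP/(TP+FN) = 19/(19+11) = 19/30 = 0.633

0.633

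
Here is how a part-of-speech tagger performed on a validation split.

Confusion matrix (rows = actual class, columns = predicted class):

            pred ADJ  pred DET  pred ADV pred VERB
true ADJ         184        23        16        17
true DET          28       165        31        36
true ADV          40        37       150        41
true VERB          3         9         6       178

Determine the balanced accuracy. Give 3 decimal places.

0.717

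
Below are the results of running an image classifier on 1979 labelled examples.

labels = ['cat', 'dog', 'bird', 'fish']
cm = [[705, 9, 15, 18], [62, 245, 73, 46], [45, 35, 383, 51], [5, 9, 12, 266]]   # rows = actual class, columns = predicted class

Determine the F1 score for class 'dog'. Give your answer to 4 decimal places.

Treat 'dog' as positive and all other classes as negative.
F1 score = 2·TP/(2·TP+FP+FN).
dog: TP=245, FP=9+35+9=53, FN=62+73+46=181 → 490/724 = 0.67680

0.6768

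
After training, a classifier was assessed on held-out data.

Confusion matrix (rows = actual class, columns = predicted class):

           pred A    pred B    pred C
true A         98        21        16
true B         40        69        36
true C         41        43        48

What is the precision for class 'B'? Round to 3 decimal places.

0.519

One-vs-rest for 'B': TP = diagonal; FP = other classes predicted 'B'; FN = 'B' predicted as other.
precision = TP/(TP+FP).
B: TP=69, FP=21+43=64 → 69/133 = 0.5188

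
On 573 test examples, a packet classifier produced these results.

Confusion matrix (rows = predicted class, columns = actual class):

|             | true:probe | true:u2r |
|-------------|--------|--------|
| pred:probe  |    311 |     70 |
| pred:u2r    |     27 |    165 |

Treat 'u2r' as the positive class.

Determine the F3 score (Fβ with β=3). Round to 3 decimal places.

Fβ = (1+β²)·TP / ((1+β²)·TP + β²·FN + FP), with β²=9
= 10·165 / (10·165 + 9·70 + 27) = 0.715

0.715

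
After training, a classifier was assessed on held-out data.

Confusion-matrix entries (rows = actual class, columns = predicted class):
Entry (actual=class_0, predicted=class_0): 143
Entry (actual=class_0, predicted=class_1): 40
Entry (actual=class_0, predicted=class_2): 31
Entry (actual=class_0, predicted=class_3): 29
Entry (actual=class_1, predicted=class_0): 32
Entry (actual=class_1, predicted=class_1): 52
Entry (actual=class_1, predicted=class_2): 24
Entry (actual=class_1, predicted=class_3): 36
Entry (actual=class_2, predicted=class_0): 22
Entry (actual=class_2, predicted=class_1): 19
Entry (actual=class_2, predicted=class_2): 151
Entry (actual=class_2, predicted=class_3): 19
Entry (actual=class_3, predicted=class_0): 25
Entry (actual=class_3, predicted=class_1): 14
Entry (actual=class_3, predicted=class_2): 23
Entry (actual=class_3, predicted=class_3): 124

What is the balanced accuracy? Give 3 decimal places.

Balanced accuracy = mean of per-class recall.
  class_0: recall = 143/243 = 0.5885
  class_1: recall = 52/144 = 0.3611
  class_2: recall = 151/211 = 0.7156
  class_3: recall = 124/186 = 0.6667
Mean = (0.5885 + 0.3611 + 0.7156 + 0.6667) / 4 = 0.583

0.583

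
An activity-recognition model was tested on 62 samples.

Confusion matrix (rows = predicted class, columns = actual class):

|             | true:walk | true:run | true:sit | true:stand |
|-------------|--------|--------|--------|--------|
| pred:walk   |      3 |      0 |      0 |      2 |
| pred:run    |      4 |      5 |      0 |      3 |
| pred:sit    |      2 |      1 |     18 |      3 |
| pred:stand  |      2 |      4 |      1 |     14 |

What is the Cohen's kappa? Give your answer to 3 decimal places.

0.504

Observed agreement pₒ = trace/N = 40/62 = 0.6452
Expected agreement pₑ = Σ (rowᵢ·colᵢ)/N² = (11·5 + 10·12 + 19·24 + 22·21)/62² = 0.2843
κ = (pₒ − pₑ)/(1 − pₑ) = (0.6452 − 0.2843)/(1 − 0.2843) = 0.504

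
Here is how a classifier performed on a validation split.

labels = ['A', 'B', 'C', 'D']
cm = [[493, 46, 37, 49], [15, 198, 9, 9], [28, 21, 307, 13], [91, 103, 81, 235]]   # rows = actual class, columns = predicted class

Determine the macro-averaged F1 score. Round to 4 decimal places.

0.6973

Per-class F1 score (2·TP/(2·TP+FP+FN)):
  A: TP=493, FP=15+28+91=134, FN=46+37+49=132 → 986/1252 = 0.78754
  B: TP=198, FP=46+21+103=170, FN=15+9+9=33 → 396/599 = 0.66110
  C: TP=307, FP=37+9+81=127, FN=28+21+13=62 → 614/803 = 0.76463
  D: TP=235, FP=49+9+13=71, FN=91+103+81=275 → 470/816 = 0.57598
Macro-F1 score = mean = (0.78754 + 0.66110 + 0.76463 + 0.57598) / 4 = 0.6973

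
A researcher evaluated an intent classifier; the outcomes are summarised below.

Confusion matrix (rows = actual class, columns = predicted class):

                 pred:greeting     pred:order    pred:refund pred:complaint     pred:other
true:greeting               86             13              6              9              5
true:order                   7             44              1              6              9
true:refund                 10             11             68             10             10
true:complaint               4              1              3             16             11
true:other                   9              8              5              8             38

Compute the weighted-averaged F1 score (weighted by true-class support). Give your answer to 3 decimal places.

0.641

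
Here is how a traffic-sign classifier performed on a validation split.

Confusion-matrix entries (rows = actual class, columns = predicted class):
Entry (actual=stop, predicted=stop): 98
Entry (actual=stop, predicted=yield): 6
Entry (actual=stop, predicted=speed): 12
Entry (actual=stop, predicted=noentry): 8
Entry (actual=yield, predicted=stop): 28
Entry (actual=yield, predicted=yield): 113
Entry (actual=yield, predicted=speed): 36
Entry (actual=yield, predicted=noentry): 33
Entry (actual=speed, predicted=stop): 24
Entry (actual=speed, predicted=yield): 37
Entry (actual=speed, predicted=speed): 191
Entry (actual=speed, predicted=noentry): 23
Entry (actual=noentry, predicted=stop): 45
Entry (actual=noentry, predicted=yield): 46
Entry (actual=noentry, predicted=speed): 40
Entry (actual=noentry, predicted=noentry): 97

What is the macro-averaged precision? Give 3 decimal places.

0.587

Per-class precision (TP/(TP+FP)):
  stop: TP=98, FP=28+24+45=97 → 98/195 = 0.5026
  yield: TP=113, FP=6+37+46=89 → 113/202 = 0.5594
  speed: TP=191, FP=12+36+40=88 → 191/279 = 0.6846
  noentry: TP=97, FP=8+33+23=64 → 97/161 = 0.6025
Macro-precision = mean = (0.5026 + 0.5594 + 0.6846 + 0.6025) / 4 = 0.587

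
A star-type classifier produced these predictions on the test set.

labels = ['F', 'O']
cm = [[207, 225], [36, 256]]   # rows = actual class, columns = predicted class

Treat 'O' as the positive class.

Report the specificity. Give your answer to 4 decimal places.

0.4792

Specificity = TN/(TN+FP) = 207/(207+225) = 0.4792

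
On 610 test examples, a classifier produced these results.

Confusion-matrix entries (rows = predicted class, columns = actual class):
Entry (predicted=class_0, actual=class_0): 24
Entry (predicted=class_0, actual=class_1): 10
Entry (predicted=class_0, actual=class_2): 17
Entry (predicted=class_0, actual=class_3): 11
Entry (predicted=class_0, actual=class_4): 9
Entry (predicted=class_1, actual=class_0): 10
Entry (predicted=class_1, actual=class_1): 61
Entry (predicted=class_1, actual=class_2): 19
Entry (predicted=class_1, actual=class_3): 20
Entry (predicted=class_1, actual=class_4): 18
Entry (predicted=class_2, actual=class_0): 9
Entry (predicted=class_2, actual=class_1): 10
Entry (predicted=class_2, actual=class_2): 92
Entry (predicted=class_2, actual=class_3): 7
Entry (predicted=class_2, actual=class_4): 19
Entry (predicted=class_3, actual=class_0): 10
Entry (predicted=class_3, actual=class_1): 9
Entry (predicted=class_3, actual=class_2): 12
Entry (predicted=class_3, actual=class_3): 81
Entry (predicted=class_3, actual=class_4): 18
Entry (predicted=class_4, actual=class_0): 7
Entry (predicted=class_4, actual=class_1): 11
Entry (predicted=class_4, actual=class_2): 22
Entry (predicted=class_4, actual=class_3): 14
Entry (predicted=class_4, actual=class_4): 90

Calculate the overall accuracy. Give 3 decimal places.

0.570

Accuracy = trace / total = (24+61+92+81+90=348) / 610 = 348/610 = 0.570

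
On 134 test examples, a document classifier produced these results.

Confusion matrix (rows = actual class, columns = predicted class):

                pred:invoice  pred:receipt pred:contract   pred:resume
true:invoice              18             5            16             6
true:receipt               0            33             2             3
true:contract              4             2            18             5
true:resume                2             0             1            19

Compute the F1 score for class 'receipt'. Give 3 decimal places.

F1 score = 2·TP/(2·TP+FP+FN).
receipt: TP=33, FP=5+2+0=7, FN=0+2+3=5 → 66/78 = 0.8462

0.846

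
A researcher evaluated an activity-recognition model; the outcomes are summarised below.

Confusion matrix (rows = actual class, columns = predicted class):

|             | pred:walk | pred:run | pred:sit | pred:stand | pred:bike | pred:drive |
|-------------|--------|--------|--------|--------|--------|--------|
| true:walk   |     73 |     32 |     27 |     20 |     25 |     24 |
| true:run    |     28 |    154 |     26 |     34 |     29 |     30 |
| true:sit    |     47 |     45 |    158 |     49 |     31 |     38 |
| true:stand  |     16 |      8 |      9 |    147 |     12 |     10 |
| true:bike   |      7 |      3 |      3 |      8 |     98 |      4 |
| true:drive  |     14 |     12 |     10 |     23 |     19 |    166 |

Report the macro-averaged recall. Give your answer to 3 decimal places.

Per-class recall (TP/(TP+FN)):
  walk: TP=73, FN=32+27+20+25+24=128 → 73/201 = 0.3632
  run: TP=154, FN=28+26+34+29+30=147 → 154/301 = 0.5116
  sit: TP=158, FN=47+45+49+31+38=210 → 158/368 = 0.4293
  stand: TP=147, FN=16+8+9+12+10=55 → 147/202 = 0.7277
  bike: TP=98, FN=7+3+3+8+4=25 → 98/123 = 0.7967
  drive: TP=166, FN=14+12+10+23+19=78 → 166/244 = 0.6803
Macro-recall = mean = (0.3632 + 0.5116 + 0.4293 + 0.7277 + 0.7967 + 0.6803) / 6 = 0.585

0.585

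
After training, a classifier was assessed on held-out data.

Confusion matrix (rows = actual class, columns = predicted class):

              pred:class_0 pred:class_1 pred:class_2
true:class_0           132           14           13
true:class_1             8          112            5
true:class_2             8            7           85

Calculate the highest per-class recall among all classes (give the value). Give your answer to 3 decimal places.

0.896

Per-class recall (TP/(TP+FN)):
  class_0: TP=132, FN=14+13=27 → 132/159 = 0.8302
  class_1: TP=112, FN=8+5=13 → 112/125 = 0.8960
  class_2: TP=85, FN=8+7=15 → 85/100 = 0.8500
Highest is class 'class_1' with recall = 0.896.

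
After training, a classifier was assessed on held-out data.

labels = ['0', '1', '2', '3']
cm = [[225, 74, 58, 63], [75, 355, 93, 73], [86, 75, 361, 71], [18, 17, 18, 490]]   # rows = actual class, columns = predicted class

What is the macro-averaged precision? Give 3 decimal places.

Per-class precision (TP/(TP+FP)):
  0: TP=225, FP=75+86+18=179 → 225/404 = 0.5569
  1: TP=355, FP=74+75+17=166 → 355/521 = 0.6814
  2: TP=361, FP=58+93+18=169 → 361/530 = 0.6811
  3: TP=490, FP=63+73+71=207 → 490/697 = 0.7030
Macro-precision = mean = (0.5569 + 0.6814 + 0.6811 + 0.7030) / 4 = 0.656

0.656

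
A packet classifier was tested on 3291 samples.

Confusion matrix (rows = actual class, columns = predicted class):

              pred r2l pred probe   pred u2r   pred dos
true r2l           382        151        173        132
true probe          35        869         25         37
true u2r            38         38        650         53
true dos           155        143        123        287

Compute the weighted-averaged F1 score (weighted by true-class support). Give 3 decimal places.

0.647

Per-class F1 score (2·TP/(2·TP+FP+FN)):
  r2l: TP=382, FP=35+38+155=228, FN=151+173+132=456 → 764/1448 = 0.5276
  probe: TP=869, FP=151+38+143=332, FN=35+25+37=97 → 1738/2167 = 0.8020
  u2r: TP=650, FP=173+25+123=321, FN=38+38+53=129 → 1300/1750 = 0.7429
  dos: TP=287, FP=132+37+53=222, FN=155+143+123=421 → 574/1217 = 0.4717
Weighted-F1 score = Σ (supportᵢ/N)·F1 scoreᵢ with N=3291: (838/3291)·0.5276 + (966/3291)·0.8020 + (779/3291)·0.7429 + (708/3291)·0.4717 = 0.647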